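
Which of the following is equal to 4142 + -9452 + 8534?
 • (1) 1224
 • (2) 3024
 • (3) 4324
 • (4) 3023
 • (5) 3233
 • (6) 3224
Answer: 6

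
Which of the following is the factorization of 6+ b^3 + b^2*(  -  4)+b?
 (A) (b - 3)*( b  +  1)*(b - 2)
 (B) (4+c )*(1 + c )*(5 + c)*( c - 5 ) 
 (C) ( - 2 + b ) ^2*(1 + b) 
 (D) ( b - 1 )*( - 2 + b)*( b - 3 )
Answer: A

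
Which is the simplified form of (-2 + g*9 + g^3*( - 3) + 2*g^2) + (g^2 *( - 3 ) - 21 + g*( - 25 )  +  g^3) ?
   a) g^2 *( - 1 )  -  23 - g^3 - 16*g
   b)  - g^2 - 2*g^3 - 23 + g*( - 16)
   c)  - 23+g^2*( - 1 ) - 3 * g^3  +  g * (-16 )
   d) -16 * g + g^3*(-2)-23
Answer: b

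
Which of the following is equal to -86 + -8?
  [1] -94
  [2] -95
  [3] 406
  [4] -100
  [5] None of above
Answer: 1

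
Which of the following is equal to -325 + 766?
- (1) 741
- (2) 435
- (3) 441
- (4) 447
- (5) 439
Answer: 3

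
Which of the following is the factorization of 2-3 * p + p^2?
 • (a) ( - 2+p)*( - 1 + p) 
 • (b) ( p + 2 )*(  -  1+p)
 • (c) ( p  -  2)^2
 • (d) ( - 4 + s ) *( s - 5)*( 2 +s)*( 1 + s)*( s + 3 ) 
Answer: a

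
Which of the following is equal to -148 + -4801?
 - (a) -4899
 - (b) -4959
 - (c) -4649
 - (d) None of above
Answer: d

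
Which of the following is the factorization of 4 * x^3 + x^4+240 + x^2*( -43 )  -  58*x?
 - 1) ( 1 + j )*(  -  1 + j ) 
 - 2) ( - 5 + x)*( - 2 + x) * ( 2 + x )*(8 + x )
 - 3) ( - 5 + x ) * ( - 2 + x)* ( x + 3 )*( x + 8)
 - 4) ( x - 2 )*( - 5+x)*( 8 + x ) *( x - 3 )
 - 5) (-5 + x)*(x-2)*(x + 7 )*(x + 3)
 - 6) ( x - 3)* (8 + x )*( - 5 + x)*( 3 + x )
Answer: 3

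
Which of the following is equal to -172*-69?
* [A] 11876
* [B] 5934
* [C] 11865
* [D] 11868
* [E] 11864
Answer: D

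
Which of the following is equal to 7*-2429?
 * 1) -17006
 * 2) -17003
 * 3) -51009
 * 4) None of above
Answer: 2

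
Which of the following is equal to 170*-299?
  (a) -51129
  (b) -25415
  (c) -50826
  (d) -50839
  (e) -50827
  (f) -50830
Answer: f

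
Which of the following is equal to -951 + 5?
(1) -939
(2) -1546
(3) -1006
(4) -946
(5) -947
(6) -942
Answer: 4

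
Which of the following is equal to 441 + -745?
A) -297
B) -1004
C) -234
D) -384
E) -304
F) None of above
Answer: E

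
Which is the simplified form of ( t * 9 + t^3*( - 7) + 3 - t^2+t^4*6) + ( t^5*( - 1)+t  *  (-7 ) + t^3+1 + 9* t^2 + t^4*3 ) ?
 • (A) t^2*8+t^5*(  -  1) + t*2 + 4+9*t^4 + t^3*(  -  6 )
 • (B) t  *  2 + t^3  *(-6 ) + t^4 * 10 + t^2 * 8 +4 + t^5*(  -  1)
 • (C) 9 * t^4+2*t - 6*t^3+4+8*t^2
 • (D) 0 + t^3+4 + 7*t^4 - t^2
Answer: A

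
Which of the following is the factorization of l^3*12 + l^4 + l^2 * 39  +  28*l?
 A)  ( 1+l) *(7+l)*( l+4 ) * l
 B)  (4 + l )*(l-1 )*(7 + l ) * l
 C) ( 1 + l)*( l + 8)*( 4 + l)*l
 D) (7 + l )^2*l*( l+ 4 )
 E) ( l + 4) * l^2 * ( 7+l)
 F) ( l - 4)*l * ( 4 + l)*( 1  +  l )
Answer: A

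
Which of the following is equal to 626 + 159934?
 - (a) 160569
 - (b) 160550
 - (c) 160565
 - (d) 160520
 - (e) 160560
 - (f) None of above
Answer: e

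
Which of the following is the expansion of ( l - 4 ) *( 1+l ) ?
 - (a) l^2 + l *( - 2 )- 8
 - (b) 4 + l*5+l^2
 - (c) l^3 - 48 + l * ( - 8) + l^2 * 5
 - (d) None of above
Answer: d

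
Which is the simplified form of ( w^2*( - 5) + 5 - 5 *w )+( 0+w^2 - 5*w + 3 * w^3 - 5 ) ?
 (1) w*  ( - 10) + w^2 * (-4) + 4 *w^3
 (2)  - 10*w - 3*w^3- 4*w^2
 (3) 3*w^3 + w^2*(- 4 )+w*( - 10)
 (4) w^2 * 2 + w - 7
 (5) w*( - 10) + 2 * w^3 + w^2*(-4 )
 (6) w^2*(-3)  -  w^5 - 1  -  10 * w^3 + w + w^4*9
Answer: 3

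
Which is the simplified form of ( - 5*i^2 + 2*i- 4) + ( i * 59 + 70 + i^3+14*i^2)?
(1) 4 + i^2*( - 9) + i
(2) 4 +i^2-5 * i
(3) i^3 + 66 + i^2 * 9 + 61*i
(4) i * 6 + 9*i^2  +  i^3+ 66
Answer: 3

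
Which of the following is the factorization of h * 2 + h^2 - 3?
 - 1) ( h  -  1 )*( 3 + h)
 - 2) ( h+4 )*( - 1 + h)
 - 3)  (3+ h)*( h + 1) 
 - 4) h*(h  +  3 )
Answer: 1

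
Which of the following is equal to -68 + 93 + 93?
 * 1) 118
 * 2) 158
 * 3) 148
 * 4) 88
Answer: 1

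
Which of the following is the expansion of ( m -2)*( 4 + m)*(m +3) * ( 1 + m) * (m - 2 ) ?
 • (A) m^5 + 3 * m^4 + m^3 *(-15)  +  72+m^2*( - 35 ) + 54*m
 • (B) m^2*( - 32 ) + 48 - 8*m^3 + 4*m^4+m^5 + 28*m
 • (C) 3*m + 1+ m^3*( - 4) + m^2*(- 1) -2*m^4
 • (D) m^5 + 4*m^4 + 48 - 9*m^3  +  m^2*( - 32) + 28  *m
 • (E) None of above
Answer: D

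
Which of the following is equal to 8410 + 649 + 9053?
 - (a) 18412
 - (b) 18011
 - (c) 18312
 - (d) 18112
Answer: d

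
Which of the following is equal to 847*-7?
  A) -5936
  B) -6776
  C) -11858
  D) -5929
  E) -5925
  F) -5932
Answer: D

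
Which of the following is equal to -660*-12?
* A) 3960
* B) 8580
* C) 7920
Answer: C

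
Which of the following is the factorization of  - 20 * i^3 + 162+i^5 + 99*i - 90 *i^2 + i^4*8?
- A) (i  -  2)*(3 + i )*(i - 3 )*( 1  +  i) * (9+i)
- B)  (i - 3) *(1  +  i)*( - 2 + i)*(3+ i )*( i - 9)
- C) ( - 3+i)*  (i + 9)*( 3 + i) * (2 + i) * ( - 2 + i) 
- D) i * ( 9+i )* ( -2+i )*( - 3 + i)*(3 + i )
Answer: A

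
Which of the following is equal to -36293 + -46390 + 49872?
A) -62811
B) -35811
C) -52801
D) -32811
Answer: D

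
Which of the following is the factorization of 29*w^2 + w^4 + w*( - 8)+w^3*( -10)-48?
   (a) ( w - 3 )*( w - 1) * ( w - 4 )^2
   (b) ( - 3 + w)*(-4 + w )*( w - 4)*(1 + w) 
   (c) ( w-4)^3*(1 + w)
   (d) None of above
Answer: b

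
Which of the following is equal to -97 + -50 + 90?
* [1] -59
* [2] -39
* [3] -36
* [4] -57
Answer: 4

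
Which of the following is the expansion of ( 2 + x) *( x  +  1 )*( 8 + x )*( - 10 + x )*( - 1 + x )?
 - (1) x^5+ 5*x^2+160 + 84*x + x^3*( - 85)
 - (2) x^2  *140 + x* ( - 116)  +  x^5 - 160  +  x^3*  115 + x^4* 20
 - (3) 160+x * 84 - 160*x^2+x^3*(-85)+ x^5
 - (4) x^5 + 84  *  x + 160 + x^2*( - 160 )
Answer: 3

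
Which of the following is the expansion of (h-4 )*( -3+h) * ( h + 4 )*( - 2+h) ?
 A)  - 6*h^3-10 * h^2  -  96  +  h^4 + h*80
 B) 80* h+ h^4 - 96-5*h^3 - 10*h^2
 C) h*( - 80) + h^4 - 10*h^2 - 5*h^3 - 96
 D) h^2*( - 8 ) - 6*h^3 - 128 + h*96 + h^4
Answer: B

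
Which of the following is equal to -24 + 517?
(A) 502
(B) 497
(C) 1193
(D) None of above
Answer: D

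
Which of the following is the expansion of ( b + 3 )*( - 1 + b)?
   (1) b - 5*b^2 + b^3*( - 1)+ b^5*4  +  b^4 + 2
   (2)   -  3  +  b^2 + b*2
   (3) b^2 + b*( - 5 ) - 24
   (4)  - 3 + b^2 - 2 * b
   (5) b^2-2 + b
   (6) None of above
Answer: 2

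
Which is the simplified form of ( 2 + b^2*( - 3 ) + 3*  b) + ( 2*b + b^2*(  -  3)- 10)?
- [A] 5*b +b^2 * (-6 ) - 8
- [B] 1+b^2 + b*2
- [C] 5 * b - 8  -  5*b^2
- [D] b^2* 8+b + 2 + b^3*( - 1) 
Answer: A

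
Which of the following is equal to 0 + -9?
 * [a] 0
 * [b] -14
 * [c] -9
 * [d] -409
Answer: c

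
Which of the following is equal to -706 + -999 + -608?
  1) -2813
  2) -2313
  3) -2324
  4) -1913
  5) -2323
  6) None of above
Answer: 2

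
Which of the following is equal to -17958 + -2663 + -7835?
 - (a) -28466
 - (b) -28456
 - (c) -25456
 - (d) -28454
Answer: b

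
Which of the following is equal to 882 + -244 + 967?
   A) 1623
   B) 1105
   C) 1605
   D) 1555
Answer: C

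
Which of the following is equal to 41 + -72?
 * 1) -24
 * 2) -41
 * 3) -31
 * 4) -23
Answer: 3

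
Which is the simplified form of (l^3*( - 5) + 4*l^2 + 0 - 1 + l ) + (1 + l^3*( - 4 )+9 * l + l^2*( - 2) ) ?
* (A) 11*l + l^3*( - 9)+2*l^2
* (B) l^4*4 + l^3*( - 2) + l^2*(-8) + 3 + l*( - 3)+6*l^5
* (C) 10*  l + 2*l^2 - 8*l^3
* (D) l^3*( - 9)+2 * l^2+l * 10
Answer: D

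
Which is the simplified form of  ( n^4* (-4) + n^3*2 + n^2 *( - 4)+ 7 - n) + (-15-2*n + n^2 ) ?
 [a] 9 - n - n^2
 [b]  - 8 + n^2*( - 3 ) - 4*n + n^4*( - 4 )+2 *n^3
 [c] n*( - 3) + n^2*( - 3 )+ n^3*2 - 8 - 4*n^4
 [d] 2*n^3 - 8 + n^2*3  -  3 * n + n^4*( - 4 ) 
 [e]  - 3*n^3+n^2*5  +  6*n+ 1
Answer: c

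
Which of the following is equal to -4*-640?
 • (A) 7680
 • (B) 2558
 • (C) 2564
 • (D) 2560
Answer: D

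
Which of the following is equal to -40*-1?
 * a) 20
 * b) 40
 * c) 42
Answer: b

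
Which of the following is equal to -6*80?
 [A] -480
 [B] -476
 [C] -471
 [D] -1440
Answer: A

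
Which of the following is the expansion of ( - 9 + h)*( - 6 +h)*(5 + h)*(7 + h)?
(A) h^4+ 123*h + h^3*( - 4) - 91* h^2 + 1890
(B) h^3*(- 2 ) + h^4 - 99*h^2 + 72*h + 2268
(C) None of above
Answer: C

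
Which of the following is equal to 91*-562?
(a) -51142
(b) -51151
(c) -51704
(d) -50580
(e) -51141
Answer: a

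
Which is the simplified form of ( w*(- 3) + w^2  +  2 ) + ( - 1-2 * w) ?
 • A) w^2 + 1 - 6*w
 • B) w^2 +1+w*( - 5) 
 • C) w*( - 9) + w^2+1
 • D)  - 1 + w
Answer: B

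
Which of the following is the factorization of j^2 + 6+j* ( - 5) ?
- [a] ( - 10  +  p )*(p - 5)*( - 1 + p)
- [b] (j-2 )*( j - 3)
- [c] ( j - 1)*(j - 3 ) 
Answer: b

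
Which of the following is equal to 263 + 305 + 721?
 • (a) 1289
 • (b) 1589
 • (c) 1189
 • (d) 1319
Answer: a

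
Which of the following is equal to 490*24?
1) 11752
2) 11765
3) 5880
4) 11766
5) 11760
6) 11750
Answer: 5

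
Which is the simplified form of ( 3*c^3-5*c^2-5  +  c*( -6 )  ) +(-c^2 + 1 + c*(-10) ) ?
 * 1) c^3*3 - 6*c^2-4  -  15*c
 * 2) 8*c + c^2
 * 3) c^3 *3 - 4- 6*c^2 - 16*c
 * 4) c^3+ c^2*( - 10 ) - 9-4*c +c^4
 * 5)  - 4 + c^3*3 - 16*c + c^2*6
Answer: 3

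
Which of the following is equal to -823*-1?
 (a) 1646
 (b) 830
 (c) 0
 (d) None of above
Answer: d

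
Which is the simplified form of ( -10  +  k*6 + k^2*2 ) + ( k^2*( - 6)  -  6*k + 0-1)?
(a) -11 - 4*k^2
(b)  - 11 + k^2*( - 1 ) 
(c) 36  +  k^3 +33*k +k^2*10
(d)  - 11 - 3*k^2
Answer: a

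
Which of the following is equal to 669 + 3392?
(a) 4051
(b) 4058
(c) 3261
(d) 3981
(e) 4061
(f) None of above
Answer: e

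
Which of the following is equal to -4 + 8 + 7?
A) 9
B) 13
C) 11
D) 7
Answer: C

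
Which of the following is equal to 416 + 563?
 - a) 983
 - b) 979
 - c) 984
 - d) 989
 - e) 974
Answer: b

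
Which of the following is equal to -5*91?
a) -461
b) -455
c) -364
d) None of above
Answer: b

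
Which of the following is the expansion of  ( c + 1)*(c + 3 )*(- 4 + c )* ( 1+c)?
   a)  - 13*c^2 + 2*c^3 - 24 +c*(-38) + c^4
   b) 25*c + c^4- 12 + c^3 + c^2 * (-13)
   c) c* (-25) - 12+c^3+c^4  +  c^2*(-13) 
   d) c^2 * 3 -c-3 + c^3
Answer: c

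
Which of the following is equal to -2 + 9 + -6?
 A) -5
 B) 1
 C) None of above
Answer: B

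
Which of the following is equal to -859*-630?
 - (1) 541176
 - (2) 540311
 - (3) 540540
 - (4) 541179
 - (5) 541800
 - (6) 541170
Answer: 6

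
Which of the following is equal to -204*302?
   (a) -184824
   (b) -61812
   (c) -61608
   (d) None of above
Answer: c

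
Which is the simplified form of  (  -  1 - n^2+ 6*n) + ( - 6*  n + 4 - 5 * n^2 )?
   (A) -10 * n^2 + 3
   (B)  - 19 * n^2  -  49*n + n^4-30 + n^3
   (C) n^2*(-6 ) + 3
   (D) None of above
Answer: C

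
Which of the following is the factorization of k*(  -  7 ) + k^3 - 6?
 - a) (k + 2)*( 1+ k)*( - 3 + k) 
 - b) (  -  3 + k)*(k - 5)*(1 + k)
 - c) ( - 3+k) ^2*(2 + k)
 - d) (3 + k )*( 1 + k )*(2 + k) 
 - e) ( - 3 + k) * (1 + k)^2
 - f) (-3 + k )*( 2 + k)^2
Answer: a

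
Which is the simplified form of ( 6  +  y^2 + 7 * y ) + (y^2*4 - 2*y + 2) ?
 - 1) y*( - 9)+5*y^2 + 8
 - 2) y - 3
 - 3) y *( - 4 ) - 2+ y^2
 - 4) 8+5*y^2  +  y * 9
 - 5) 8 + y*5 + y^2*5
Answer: 5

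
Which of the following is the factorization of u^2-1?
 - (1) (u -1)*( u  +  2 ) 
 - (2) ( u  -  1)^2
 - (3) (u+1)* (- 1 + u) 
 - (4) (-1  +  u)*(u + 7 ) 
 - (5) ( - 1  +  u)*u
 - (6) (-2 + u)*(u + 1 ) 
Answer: 3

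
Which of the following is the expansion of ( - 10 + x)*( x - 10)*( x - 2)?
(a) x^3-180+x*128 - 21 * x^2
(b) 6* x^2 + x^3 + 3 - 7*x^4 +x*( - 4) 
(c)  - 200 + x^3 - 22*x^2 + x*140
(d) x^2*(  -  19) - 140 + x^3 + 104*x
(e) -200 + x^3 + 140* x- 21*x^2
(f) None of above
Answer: c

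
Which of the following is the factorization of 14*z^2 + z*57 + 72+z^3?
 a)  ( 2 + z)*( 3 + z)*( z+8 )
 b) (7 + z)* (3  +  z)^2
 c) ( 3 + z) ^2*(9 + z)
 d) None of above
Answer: d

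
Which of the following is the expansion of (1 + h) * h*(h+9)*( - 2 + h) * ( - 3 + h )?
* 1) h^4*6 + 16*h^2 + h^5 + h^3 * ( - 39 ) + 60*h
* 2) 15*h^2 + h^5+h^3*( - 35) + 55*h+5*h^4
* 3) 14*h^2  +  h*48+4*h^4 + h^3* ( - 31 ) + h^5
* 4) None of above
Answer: 4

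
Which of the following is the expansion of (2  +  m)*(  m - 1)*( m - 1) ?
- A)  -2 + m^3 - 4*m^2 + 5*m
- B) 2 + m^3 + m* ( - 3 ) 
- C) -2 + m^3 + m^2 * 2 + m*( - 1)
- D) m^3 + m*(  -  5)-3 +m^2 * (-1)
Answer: B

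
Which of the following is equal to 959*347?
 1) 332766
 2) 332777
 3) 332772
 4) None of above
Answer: 4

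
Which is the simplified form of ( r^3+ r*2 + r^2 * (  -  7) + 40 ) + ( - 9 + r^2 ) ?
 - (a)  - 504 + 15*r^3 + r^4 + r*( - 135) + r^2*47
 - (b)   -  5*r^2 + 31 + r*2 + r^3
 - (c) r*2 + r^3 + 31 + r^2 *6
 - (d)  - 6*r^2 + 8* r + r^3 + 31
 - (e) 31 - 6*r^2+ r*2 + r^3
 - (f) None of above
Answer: e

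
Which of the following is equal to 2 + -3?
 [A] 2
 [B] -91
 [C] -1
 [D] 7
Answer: C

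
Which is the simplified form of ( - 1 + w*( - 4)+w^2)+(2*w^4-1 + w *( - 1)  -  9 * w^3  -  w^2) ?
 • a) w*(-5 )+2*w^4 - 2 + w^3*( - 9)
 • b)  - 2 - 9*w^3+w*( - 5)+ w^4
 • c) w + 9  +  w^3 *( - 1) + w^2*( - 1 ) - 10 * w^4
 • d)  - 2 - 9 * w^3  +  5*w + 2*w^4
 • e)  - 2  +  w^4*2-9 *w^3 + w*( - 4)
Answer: a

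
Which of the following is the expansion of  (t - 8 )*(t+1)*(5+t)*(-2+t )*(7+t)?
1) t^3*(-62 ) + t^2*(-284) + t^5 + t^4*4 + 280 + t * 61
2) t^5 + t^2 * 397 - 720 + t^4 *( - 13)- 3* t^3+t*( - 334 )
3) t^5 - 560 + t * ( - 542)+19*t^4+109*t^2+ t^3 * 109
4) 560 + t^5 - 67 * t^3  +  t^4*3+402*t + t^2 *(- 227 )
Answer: 4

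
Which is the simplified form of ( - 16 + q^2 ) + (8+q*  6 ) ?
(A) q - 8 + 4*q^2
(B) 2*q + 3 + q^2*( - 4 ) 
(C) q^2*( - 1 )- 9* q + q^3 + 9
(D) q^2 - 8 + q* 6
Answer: D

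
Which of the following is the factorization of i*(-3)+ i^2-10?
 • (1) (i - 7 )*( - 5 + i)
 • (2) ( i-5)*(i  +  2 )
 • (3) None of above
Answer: 2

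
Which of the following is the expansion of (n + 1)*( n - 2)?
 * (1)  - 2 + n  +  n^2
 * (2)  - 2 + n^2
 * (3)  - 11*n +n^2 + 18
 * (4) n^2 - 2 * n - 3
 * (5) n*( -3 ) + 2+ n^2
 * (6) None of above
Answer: 6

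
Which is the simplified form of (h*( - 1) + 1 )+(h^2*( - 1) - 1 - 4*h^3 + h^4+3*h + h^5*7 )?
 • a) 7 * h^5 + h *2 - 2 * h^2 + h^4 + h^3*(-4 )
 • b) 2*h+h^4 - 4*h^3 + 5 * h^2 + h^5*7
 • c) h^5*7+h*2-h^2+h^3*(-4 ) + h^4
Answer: c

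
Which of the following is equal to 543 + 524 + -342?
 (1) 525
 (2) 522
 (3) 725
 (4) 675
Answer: 3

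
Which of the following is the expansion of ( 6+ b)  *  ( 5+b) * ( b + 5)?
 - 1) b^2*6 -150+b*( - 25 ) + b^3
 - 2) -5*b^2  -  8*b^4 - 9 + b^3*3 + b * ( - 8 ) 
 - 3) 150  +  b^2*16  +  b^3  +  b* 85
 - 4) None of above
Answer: 3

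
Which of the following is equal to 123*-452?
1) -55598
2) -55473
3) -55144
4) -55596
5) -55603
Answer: 4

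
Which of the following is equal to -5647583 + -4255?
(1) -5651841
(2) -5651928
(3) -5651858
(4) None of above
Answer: 4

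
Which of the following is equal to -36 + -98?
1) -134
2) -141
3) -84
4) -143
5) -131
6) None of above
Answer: 1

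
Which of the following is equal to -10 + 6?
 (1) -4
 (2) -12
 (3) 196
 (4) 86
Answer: 1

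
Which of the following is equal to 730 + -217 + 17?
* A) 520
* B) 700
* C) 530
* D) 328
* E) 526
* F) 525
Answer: C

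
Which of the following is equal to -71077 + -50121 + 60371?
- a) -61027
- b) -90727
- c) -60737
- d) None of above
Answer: d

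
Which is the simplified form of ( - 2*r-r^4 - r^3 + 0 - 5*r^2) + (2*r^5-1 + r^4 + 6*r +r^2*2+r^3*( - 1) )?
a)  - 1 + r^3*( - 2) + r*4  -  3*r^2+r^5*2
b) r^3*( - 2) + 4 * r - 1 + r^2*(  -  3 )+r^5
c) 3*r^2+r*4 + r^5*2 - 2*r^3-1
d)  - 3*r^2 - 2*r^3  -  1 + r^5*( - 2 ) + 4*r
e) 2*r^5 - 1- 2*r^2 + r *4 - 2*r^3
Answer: a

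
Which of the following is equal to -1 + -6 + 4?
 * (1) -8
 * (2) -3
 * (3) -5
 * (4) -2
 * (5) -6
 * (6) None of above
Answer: 2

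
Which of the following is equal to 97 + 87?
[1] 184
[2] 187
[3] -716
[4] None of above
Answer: 1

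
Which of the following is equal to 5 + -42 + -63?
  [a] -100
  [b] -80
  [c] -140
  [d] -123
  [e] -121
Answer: a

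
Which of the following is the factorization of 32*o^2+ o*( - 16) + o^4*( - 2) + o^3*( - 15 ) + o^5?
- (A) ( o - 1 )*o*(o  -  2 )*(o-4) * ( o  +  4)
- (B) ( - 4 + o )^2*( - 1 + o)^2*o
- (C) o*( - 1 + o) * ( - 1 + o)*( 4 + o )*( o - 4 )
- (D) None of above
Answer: C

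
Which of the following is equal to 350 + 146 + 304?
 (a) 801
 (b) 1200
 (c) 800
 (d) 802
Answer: c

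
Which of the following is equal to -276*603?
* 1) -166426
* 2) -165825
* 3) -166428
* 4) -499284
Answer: 3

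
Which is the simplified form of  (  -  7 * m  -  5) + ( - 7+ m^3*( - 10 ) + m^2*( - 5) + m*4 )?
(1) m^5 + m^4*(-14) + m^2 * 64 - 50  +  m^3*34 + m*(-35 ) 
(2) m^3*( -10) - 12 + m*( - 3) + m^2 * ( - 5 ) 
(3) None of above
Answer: 2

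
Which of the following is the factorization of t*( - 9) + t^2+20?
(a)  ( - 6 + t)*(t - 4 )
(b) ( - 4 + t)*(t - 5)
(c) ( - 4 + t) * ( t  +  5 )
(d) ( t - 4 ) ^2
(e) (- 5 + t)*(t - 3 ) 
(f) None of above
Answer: b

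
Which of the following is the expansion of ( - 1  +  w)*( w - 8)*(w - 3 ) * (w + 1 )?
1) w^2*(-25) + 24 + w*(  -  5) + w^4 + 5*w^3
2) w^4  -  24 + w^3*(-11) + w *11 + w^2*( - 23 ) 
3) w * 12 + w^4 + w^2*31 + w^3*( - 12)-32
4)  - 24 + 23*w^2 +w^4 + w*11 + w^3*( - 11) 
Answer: 4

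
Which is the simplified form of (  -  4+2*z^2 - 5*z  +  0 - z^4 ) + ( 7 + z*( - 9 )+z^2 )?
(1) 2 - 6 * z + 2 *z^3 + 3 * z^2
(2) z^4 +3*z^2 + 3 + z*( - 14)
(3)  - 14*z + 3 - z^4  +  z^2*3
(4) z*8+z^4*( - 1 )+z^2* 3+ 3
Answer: 3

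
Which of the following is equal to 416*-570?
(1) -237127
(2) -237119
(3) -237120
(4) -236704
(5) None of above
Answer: 3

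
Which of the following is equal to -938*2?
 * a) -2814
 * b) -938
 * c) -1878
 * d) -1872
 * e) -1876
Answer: e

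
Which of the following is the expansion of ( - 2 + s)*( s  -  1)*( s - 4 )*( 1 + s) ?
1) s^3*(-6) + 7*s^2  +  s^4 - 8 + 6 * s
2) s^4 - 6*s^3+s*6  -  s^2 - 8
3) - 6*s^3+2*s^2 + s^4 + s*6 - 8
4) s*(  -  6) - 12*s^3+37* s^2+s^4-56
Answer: 1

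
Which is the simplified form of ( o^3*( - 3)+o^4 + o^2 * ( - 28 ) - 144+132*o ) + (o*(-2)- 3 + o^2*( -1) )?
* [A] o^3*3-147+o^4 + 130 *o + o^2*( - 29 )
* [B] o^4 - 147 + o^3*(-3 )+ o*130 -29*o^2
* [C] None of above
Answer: B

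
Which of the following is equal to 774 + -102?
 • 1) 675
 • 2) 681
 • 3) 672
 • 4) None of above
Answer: 3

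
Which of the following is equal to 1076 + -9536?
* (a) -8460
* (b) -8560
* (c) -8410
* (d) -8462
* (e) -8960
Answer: a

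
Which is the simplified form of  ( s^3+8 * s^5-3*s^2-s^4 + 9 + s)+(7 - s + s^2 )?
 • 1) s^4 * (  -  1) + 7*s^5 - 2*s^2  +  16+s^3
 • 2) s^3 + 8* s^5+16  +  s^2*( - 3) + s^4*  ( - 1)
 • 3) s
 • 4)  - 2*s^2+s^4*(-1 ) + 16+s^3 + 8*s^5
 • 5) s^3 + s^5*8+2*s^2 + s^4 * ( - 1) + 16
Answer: 4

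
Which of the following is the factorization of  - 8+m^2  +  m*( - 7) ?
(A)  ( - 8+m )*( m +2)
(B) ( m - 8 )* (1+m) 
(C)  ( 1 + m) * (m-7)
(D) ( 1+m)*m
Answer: B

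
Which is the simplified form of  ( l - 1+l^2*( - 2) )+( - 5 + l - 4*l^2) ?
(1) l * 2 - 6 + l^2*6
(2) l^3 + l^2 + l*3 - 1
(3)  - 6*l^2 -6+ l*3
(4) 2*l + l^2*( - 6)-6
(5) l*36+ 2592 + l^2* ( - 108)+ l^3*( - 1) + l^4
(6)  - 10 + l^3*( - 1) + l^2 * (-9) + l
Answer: 4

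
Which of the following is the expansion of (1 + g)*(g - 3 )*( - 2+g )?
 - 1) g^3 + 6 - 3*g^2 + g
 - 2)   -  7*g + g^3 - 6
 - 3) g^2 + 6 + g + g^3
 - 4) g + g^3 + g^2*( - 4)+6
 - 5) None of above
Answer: 4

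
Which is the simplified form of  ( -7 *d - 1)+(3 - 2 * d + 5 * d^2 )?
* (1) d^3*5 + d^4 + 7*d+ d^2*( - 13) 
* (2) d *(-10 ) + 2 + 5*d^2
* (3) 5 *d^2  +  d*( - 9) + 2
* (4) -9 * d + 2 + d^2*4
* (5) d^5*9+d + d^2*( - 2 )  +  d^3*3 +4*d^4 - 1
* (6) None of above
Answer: 3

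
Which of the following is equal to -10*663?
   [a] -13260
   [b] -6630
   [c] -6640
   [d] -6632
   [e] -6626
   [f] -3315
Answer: b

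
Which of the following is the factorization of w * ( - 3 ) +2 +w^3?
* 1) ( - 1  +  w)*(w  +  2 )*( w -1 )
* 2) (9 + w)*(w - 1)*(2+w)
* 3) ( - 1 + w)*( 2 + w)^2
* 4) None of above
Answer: 1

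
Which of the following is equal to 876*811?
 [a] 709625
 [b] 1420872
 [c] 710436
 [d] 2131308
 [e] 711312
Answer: c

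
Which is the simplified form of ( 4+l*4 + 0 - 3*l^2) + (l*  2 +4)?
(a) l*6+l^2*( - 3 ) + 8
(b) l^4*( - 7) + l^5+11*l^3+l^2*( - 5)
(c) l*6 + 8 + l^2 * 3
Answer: a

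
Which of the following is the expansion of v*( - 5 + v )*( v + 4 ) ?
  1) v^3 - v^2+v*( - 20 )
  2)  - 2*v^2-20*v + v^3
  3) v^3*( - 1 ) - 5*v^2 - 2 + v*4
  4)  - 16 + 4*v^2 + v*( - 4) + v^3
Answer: 1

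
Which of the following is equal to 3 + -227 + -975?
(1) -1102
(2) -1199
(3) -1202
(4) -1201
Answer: 2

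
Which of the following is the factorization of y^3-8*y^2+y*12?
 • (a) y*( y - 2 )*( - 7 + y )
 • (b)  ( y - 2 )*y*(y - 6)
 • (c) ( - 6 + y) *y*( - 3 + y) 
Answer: b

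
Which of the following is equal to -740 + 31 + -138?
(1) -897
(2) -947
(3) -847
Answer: 3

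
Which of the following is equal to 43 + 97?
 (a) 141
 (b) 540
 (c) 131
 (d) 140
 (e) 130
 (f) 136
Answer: d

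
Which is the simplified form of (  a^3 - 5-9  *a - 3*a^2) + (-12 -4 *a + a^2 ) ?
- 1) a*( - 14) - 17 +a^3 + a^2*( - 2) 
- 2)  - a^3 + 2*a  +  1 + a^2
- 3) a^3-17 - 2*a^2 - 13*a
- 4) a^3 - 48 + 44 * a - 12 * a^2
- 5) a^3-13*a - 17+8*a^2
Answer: 3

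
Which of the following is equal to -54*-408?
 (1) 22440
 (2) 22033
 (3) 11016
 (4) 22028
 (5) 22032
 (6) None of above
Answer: 5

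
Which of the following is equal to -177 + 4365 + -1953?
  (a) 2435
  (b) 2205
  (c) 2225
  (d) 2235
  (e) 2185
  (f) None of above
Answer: d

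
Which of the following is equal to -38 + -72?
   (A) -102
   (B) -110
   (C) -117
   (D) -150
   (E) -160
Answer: B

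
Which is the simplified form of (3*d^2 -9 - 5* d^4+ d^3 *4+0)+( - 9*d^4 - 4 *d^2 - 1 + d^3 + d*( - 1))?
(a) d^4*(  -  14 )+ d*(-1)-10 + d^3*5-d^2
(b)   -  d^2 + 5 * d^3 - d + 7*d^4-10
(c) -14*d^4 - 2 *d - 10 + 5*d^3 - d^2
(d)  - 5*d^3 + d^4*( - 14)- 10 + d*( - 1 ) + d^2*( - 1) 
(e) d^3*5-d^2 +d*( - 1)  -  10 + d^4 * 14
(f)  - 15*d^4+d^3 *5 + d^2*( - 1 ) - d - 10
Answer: a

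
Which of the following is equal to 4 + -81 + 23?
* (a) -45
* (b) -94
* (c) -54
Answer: c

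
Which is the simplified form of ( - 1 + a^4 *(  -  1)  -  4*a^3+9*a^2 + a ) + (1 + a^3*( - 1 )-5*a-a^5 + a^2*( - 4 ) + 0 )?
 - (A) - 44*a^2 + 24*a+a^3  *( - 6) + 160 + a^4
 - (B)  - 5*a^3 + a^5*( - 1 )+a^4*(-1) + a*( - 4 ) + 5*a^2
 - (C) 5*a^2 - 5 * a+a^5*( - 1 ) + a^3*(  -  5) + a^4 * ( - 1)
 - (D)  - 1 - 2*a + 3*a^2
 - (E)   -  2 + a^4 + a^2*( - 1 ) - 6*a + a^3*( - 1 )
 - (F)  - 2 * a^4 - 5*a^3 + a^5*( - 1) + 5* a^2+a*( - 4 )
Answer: B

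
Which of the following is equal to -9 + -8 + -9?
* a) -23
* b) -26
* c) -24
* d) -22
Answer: b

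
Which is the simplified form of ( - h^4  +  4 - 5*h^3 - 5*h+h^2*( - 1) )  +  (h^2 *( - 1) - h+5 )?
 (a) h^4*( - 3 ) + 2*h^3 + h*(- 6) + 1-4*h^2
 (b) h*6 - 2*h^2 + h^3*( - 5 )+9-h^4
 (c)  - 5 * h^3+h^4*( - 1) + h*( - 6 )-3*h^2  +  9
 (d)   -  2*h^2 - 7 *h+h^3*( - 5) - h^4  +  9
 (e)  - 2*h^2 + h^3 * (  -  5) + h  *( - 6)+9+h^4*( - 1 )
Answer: e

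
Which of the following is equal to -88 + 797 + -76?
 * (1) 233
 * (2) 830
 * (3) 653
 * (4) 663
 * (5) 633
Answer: 5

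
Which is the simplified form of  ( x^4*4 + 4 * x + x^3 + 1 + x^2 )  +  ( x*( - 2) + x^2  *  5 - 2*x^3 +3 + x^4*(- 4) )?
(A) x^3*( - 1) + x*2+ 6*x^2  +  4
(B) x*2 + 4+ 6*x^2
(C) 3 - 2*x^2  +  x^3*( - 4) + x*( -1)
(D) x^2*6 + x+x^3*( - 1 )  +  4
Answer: A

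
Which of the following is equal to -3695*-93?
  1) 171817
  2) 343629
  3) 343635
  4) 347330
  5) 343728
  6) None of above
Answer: 3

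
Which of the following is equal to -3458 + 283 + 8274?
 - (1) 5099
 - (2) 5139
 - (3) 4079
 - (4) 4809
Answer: 1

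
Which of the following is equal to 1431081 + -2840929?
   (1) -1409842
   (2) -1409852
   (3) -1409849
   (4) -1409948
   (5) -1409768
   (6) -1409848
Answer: 6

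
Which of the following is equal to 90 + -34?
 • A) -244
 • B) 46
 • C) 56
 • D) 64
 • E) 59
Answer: C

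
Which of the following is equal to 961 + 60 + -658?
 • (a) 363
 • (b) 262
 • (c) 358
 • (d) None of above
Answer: a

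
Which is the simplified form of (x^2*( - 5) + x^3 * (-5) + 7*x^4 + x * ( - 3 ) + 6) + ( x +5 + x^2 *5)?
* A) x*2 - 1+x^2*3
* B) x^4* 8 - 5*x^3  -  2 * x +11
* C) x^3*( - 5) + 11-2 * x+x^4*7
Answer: C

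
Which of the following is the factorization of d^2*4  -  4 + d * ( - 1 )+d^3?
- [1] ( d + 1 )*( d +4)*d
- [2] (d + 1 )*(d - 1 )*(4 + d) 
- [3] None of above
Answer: 2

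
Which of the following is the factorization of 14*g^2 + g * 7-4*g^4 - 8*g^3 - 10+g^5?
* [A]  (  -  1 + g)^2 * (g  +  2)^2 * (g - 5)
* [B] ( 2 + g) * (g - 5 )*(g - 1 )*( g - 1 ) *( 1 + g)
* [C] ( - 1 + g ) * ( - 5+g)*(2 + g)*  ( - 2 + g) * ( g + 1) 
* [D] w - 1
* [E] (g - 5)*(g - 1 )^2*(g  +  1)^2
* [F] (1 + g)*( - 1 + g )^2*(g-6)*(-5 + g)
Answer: B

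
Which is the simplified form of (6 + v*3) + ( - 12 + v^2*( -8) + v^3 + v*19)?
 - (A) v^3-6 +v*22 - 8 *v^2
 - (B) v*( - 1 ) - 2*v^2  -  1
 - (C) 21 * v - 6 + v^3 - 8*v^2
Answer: A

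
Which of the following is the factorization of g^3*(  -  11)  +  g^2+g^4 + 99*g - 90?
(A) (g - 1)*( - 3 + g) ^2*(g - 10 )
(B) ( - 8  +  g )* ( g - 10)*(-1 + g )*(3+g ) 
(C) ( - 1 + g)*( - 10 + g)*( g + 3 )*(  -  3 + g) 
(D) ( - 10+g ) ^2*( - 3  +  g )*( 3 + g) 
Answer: C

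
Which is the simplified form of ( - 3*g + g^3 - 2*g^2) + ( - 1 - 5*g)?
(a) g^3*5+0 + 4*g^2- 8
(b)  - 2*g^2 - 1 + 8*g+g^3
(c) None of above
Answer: c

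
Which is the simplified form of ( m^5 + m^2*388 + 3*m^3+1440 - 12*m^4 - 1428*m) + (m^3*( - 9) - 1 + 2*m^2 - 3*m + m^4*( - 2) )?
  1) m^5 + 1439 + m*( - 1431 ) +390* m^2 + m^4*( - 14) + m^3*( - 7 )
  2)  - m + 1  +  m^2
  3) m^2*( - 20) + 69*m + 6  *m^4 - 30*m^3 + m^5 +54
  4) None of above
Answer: 4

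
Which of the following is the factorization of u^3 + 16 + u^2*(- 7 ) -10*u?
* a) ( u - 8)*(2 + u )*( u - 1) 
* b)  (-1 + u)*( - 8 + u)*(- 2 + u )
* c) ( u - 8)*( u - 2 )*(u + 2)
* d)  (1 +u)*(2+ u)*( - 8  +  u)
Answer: a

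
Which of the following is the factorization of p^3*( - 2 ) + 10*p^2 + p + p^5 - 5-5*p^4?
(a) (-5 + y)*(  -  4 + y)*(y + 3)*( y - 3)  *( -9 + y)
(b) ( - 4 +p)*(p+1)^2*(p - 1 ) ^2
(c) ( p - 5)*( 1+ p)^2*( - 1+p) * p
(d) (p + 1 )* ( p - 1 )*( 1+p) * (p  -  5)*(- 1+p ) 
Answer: d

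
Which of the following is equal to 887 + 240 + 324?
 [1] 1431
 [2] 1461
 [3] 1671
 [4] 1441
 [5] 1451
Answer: 5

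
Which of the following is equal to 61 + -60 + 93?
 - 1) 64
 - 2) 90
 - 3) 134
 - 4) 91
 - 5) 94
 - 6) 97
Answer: 5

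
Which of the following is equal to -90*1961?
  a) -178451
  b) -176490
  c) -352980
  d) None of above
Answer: b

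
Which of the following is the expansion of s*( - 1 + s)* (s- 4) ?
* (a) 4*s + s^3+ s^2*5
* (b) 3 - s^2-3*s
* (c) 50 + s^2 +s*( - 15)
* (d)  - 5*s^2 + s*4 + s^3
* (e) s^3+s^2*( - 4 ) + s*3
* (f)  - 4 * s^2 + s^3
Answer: d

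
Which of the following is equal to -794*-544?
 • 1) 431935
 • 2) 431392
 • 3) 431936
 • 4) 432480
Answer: 3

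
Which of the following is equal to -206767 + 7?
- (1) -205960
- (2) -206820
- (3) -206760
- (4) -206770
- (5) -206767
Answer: 3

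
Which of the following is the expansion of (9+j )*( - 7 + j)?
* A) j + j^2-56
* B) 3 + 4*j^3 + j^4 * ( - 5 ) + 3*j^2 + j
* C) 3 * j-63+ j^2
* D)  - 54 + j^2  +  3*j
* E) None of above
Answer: E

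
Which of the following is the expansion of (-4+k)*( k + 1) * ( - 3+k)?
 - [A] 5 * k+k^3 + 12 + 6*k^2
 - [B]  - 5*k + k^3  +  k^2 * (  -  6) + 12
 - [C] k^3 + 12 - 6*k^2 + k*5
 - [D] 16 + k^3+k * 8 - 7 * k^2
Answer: C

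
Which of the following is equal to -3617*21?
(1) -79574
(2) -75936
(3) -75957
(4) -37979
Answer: 3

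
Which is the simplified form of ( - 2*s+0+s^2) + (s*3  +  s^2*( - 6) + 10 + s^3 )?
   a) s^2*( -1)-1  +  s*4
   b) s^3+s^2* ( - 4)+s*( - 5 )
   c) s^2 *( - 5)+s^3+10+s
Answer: c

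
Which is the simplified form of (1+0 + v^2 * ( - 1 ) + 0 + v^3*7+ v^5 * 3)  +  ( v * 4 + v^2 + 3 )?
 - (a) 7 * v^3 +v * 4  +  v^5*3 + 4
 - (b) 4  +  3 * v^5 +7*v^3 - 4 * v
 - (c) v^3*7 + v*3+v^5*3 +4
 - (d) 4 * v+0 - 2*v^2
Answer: a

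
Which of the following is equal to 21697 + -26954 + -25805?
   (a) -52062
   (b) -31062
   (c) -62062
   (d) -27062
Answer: b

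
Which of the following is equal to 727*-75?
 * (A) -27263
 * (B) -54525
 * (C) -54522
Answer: B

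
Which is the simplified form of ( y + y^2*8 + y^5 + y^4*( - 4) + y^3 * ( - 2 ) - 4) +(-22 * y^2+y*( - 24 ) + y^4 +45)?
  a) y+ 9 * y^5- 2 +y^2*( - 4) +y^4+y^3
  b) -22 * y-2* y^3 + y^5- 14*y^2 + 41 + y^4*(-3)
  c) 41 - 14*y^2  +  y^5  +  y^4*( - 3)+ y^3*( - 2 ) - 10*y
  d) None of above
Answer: d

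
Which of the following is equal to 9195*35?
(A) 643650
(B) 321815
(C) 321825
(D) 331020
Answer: C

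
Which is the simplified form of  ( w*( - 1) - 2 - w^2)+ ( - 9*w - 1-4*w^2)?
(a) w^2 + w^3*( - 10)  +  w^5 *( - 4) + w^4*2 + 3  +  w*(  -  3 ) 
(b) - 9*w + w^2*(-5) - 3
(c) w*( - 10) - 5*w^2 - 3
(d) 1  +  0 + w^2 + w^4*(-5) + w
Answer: c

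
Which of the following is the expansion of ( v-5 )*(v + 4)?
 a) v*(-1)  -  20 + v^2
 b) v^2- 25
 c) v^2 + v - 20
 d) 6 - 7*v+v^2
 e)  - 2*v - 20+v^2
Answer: a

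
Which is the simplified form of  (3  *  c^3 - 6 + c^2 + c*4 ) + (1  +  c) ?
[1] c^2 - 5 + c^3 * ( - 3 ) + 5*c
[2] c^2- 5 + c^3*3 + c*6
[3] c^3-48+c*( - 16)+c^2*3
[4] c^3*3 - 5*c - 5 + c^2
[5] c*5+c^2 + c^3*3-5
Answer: 5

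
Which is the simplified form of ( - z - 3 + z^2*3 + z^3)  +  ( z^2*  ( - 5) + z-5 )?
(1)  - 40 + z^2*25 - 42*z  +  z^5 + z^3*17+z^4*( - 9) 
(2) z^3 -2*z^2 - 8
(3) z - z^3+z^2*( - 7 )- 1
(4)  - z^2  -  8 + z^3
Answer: 2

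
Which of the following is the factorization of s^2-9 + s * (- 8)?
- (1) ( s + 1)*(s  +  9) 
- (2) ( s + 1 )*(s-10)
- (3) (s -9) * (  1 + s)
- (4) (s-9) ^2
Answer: 3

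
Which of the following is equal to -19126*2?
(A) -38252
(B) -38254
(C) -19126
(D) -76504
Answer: A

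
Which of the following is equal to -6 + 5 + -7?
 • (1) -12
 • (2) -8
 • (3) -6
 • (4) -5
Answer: 2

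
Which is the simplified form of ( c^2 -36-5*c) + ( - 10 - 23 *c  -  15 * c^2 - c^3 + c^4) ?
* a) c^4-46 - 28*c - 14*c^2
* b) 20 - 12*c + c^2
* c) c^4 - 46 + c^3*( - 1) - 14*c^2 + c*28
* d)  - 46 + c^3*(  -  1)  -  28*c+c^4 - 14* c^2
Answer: d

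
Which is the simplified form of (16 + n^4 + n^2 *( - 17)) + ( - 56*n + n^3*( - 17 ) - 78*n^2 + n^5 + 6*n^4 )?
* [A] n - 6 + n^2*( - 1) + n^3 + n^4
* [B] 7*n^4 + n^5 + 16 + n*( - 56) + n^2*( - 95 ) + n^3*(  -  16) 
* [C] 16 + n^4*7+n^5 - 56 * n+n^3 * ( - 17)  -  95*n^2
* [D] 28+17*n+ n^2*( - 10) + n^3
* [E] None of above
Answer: C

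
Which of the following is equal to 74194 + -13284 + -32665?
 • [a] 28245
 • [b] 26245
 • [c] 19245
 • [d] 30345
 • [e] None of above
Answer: a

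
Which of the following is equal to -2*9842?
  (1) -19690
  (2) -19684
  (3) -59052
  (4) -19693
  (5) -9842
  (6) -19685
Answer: 2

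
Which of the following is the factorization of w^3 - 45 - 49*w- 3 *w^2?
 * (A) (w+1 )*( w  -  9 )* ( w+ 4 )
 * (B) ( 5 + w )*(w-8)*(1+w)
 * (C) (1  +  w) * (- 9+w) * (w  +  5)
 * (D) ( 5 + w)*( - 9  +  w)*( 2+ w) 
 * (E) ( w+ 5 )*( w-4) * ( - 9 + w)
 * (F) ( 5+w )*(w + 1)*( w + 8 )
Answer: C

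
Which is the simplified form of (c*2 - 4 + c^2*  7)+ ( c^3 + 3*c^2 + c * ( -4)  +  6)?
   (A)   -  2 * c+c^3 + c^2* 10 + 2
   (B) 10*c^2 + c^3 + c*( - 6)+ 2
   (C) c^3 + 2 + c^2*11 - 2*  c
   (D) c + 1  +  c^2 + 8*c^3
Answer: A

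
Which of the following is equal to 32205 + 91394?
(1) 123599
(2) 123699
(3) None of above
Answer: 1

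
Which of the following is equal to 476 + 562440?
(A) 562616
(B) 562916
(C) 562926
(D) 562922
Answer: B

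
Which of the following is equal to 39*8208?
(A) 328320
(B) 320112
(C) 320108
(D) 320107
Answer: B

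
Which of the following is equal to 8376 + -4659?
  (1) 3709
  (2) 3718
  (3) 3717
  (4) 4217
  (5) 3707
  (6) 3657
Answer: 3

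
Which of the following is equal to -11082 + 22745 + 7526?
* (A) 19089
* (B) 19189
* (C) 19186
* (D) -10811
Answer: B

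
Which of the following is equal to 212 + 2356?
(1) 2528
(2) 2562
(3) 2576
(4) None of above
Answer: 4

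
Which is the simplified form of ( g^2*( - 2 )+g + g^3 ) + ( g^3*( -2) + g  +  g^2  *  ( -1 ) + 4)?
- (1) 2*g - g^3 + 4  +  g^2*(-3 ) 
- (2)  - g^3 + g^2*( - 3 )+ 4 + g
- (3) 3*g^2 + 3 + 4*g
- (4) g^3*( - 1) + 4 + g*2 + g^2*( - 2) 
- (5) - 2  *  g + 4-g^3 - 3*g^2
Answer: 1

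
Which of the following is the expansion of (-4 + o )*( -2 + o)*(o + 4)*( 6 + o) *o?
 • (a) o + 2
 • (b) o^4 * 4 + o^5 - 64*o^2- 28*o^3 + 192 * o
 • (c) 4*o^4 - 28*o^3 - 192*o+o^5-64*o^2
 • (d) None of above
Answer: b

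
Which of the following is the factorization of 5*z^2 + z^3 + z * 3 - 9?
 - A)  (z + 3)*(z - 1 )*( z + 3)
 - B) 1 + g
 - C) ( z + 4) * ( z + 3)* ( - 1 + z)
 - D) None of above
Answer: A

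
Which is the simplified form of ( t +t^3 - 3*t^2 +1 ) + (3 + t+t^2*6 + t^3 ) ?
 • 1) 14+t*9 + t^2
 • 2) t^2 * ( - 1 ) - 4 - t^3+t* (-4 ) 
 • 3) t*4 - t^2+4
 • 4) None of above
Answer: 4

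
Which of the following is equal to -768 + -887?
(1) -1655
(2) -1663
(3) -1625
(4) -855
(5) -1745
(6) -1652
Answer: 1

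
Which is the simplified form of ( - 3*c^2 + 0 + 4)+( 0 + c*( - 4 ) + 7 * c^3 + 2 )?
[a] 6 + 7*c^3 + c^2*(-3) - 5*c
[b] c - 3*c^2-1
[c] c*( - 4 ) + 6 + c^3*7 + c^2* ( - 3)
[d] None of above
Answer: c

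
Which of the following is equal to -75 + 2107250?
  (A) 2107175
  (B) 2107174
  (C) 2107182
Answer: A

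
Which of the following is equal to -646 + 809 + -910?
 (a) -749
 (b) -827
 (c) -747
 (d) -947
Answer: c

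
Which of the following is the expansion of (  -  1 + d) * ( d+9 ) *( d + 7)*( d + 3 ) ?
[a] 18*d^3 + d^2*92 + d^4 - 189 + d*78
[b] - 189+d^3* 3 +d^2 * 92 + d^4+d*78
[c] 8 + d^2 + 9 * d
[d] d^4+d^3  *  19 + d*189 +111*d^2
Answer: a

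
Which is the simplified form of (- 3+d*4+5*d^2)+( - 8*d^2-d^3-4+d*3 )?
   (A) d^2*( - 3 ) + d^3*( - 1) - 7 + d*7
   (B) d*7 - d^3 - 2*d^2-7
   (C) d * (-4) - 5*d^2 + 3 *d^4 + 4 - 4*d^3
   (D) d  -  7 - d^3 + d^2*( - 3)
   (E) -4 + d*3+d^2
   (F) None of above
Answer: A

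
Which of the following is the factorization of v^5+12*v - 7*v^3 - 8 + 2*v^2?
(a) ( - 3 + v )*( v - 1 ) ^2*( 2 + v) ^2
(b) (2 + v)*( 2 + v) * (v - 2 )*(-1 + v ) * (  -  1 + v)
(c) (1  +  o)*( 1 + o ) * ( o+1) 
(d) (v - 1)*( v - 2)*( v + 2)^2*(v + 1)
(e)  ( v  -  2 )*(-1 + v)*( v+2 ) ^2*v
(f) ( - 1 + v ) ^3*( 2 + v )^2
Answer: b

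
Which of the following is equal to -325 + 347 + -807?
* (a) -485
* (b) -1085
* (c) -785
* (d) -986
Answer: c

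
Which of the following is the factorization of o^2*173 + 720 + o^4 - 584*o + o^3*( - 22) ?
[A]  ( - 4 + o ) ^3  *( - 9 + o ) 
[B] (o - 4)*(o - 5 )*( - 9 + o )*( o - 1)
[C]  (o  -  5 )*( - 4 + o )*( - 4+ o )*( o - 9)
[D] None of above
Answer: C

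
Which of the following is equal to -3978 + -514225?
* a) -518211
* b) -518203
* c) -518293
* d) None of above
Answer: b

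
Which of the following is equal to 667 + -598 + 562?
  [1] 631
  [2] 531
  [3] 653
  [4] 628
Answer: 1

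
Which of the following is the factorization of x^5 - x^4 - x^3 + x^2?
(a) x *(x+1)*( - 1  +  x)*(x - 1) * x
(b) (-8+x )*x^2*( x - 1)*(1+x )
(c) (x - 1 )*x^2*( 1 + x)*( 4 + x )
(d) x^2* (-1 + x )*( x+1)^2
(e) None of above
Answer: a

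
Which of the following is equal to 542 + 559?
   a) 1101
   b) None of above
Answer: a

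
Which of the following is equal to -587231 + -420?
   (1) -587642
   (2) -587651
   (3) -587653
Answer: 2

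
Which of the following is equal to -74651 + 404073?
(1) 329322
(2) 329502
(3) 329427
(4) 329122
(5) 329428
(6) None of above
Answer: 6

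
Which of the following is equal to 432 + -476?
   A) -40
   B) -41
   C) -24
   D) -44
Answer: D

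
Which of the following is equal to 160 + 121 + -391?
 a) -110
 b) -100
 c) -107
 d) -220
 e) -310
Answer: a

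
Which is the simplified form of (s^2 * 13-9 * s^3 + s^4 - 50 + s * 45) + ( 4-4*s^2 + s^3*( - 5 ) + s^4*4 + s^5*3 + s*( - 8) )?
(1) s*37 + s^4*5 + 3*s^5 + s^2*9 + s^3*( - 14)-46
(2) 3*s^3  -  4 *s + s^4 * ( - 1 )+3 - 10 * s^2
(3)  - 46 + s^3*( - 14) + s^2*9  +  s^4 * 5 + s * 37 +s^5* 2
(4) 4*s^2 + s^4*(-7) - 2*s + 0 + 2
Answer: 1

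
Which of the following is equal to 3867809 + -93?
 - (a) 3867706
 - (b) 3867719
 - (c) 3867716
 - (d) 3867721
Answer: c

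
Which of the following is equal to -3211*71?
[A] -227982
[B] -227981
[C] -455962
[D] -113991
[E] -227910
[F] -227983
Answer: B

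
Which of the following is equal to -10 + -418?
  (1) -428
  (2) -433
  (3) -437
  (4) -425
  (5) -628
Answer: 1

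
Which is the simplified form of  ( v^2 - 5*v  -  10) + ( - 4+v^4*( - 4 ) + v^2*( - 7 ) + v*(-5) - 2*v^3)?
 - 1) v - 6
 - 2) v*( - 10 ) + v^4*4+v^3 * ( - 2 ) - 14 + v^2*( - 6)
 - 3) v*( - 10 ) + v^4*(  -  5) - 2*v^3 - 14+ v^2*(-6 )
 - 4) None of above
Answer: 4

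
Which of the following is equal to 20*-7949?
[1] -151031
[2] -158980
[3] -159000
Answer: 2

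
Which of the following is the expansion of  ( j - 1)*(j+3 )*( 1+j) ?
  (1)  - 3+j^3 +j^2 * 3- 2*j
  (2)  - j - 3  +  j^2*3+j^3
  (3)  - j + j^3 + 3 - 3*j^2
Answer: 2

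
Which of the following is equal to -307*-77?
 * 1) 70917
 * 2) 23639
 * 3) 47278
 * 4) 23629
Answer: 2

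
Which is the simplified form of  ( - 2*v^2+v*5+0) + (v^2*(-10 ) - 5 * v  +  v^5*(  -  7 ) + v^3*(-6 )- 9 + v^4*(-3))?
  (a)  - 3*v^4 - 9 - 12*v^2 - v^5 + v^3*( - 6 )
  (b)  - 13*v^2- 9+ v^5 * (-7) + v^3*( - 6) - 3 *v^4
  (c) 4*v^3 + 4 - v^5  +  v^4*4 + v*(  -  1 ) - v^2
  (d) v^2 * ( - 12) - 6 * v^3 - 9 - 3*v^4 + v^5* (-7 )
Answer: d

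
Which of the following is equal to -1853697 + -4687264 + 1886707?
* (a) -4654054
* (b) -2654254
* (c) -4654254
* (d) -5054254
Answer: c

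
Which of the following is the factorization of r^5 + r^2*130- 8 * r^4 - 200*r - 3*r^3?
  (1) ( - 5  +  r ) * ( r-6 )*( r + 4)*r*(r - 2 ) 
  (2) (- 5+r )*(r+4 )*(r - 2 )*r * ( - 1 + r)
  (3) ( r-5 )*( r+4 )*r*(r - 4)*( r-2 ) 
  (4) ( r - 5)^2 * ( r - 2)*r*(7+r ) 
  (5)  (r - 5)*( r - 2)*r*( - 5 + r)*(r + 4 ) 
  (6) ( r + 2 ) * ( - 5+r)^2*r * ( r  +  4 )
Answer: 5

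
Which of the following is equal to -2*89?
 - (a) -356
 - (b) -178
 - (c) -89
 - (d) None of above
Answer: b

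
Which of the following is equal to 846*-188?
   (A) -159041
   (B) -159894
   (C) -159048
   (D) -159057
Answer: C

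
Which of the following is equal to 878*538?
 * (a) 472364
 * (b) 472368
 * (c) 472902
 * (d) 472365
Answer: a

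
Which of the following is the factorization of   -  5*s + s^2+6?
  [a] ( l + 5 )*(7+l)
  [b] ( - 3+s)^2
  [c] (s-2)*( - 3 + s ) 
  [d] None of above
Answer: c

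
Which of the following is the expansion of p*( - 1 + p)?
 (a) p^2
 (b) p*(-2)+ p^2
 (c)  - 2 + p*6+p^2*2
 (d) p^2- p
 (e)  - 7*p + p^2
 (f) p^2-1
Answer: d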